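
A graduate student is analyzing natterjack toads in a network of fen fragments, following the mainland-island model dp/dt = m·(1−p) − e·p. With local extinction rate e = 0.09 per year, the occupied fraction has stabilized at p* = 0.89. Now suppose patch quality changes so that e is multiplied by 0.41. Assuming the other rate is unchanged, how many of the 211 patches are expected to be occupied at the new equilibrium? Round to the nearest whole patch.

201

Balance m(1−p*) = e·p* gives m = e·p*/(1−p*) = 0.09×0.89000/0.11000 = 0.72818.
New p* = m/(m+e) = 0.72818/(0.72818+0.03690) = 0.95177.
Expected occupied = 211 × 0.95177 = 200.82 ≈ 201.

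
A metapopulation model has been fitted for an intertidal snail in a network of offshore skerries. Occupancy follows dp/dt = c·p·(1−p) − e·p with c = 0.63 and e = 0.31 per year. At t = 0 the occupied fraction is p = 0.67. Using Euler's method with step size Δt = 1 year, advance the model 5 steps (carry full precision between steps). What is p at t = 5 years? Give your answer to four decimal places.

0.5243

Update rule: p ← p + [c·p·(1−p) − e·p]·Δt with Δt = 1.
step 1: Δp = -0.06841, p = 0.60159
step 2: Δp = -0.03550, p = 0.56610
step 3: Δp = -0.02074, p = 0.54535
step 4: Δp = -0.01286, p = 0.53250
step 5: Δp = -0.00824, p = 0.52426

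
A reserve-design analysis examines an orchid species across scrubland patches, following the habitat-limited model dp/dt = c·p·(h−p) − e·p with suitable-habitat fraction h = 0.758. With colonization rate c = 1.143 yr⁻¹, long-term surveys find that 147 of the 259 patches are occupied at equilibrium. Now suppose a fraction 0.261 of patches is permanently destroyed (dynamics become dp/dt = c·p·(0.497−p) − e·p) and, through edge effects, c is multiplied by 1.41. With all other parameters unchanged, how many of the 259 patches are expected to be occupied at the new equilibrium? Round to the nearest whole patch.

Observed p* = 147/259 = 0.56757.
Balance c(h−p*) = e gives e = 1.143×(0.758 − 0.56757) = 0.21766.
New p* = 0.497 − e/c = 0.497 − 0.21766/1.61163 = 0.36194.
Expected occupied = 259 × 0.36194 = 93.74 ≈ 94.

94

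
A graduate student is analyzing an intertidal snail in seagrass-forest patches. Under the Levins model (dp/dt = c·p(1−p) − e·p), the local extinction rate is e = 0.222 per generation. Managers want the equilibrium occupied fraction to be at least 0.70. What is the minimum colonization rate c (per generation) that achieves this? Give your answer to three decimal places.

p* = 1 − e/c ≥ 0.70 requires e/c ≤ 0.3000, i.e. c ≥ e/0.3000.
c_min = 0.222/0.3000 = 0.7400.

0.740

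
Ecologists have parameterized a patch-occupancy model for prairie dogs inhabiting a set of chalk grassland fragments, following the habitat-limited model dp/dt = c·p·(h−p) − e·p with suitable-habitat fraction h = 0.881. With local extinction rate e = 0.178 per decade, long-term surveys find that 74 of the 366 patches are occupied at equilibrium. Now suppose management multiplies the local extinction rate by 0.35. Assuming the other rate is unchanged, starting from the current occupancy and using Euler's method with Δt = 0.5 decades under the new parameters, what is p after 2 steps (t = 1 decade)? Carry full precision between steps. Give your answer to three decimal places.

Observed p* = 74/366 = 0.20219.
Balance c(h−p*) = e gives c = e/(0.881 − 0.20219) = 0.178/0.67881 = 0.26222.
Starting from p₀ = 0.20219; update p ← p + (dp/dt)·Δt with the new parameters.
t = 0.5: p = 0.20219 + (+0.01170) = 0.21388
t = 1: p = 0.21388 + (+0.01205) = 0.22593

0.226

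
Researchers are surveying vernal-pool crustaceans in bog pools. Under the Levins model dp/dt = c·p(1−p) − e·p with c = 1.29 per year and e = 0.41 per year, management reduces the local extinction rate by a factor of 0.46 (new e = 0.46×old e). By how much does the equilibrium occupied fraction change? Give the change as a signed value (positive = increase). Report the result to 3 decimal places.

0.172

Before: p* = 1 − 0.41/1.29 = 0.6822.
After the change, c = 1.29, e = 0.1886, so p* = 1 − 0.1886/1.29 = 0.8538.
Δp* = 0.8538 − 0.6822 = +0.1716.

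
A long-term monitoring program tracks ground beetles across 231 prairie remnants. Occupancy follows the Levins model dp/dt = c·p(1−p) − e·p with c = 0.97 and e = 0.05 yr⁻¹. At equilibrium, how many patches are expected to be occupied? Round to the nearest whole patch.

219

p* = 1 − e/c = 1 − 0.05/0.97 = 0.9485.
Expected occupied patches = N × p* = 231 × 0.9485 = 219.09 ≈ 219.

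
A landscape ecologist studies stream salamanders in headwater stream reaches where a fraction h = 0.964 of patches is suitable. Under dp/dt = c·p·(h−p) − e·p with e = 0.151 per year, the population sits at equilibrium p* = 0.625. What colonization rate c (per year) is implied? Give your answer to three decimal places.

At equilibrium c(h−p*) = e, so c = e/(h−p*).
c = 0.151/(0.964 − 0.625) = 0.151/0.3390 = 0.4454.

0.445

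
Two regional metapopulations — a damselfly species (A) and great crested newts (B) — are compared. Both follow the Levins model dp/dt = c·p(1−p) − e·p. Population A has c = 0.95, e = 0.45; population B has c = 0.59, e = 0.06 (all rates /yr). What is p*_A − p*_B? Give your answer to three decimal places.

-0.372

A: p*_A = 1 − 0.45/0.95 = 0.5263.
B: p*_B = 1 − 0.06/0.59 = 0.8983.
p*_A − p*_B = 0.5263 − 0.8983 = -0.3720.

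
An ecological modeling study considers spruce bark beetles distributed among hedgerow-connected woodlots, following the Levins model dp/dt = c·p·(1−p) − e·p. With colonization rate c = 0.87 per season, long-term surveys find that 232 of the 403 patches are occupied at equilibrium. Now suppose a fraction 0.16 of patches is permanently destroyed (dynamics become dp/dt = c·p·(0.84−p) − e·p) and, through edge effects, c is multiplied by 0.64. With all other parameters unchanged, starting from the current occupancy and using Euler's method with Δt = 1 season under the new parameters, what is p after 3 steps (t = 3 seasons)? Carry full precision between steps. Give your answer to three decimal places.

Observed p* = 232/403 = 0.57568.
Balance c(1−p*) = e gives e = 0.87×(1 − 0.57568) = 0.36916.
Starting from p₀ = 0.57568; update p ← p + (dp/dt)·Δt with the new parameters.
step 1: Δp = -0.12779, p = 0.44789
step 2: Δp = -0.06755, p = 0.38033
step 3: Δp = -0.04306, p = 0.33728

0.337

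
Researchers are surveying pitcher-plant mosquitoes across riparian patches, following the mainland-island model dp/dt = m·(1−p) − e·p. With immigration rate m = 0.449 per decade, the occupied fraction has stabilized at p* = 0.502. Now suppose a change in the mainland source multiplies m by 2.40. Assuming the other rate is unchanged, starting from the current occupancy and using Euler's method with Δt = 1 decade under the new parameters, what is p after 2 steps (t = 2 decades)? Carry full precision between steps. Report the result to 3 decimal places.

0.651

Balance m(1−p*) = e·p* gives e = m(1−p*)/p* = 0.449×0.49800/0.50200 = 0.44542.
Starting from p₀ = 0.50200; update p ← p + (dp/dt)·Δt with the new parameters.
t = 1: p = 0.50200 + (+0.31304) = 0.81504
t = 2: p = 0.81504 + (-0.16373) = 0.65131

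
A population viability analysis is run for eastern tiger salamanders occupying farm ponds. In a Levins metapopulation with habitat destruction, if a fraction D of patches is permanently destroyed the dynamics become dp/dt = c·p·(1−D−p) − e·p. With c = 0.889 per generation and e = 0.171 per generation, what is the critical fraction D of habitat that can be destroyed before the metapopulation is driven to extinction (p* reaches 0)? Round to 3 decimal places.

0.808

The nontrivial equilibrium is p* = (1−D) − e/c; extinction occurs when this hits zero.
So D_crit = 1 − e/c = 1 − 0.171/0.889 = 1 − 0.1924 = 0.8076.
Note this equals the original equilibrium occupancy — the Levins extinction-debt result.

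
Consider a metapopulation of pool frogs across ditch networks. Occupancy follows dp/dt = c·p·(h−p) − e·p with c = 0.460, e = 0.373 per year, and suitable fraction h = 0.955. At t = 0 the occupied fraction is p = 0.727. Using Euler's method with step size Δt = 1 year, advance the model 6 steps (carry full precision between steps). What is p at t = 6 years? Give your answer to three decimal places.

Update rule: p ← p + [c·p·(h−p) − e·p]·Δt with Δt = 1.
t = 1: p = 0.72700 + (-0.19492) = 0.53208
t = 2: p = 0.53208 + (-0.09495) = 0.43712
t = 3: p = 0.43712 + (-0.05891) = 0.37821
t = 4: p = 0.37821 + (-0.04072) = 0.33749
t = 5: p = 0.33749 + (-0.03002) = 0.30747
t = 6: p = 0.30747 + (-0.02310) = 0.28437

0.284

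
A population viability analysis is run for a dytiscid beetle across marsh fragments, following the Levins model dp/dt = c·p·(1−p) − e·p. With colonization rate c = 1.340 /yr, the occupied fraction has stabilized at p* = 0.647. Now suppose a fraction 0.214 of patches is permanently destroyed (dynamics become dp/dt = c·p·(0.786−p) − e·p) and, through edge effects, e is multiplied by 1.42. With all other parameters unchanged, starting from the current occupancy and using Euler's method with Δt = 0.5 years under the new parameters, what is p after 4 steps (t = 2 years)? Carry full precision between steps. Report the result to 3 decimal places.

0.358

Balance c(1−p*) = e gives e = 1.340×(1 − 0.64700) = 0.47302.
Starting from p₀ = 0.64700; update p ← p + (dp/dt)·Δt with the new parameters.
  1  |  dp/dt·Δt = -0.157036  |  p_1 = 0.489964
  2  |  dp/dt·Δt = -0.067370  |  p_2 = 0.422594
  3  |  dp/dt·Δt = -0.039032  |  p_3 = 0.383562
  4  |  dp/dt·Δt = -0.025396  |  p_4 = 0.358166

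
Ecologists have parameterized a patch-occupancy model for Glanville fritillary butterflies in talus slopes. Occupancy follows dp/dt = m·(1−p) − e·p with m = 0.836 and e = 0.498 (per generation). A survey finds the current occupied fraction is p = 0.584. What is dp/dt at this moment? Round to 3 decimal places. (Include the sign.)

0.057

Colonization term: m·(1−p) = 0.836×0.4160 = 0.34778.
Extinction term: e·p = 0.29083.
dp/dt = 0.34778 − 0.29083 = 0.05694.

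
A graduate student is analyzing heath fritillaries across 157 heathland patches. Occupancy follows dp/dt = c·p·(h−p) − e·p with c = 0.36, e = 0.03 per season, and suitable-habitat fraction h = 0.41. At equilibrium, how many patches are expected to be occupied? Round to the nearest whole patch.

51

p* = h − e/c = 0.41 − 0.0833 = 0.3267.
Expected occupied patches = N × p* = 157 × 0.3267 = 51.29 ≈ 51.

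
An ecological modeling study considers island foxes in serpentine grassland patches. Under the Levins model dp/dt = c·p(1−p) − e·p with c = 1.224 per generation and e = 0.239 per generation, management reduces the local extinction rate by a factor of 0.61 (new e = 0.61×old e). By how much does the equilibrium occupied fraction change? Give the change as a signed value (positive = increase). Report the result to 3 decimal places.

0.076

Before: p* = 1 − 0.239/1.224 = 0.8047.
After the change, c = 1.224, e = 0.14579, so p* = 1 − 0.14579/1.224 = 0.8809.
Δp* = 0.8809 − 0.8047 = +0.0762.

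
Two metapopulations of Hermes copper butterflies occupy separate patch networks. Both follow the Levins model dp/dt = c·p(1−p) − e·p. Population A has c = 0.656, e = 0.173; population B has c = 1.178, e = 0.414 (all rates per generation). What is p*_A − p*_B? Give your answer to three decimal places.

0.088

A: p*_A = 1 − 0.173/0.656 = 0.7363.
B: p*_B = 1 − 0.414/1.178 = 0.6486.
p*_A − p*_B = 0.7363 − 0.6486 = 0.0877.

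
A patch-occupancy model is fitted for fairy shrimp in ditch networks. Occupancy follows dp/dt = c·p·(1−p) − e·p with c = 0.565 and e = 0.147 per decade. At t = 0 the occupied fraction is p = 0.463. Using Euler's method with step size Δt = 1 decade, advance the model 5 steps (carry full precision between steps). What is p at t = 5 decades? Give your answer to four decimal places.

Update rule: p ← p + [c·p·(1−p) − e·p]·Δt with Δt = 1.
  1  |  dp/dt·Δt = +0.072416  |  p_1 = 0.535416
  2  |  dp/dt·Δt = +0.061835  |  p_2 = 0.597251
  3  |  dp/dt·Δt = +0.048111  |  p_3 = 0.645361
  4  |  dp/dt·Δt = +0.034443  |  p_4 = 0.679805
  5  |  dp/dt·Δt = +0.023052  |  p_5 = 0.702857

0.7029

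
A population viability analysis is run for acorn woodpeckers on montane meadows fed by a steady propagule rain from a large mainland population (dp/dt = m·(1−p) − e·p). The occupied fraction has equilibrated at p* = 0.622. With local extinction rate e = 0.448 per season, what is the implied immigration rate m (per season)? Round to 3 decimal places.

At equilibrium m(1−p*) = e·p*, so m = e·p*/(1−p*).
m = 0.448 × 0.622 / 0.3780 = 0.2787/0.3780 = 0.7372.

0.737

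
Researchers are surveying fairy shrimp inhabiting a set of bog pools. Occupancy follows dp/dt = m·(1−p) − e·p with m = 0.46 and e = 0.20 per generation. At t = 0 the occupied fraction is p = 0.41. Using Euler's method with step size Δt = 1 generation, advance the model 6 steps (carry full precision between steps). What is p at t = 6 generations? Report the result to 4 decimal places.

0.6965

Update rule: p ← p + [m·(1−p) − e·p]·Δt with Δt = 1.
  1  |  dp/dt·Δt = +0.189400  |  p_1 = 0.599400
  2  |  dp/dt·Δt = +0.064396  |  p_2 = 0.663796
  3  |  dp/dt·Δt = +0.021895  |  p_3 = 0.685691
  4  |  dp/dt·Δt = +0.007444  |  p_4 = 0.693135
  5  |  dp/dt·Δt = +0.002531  |  p_5 = 0.695666
  6  |  dp/dt·Δt = +0.000861  |  p_6 = 0.696526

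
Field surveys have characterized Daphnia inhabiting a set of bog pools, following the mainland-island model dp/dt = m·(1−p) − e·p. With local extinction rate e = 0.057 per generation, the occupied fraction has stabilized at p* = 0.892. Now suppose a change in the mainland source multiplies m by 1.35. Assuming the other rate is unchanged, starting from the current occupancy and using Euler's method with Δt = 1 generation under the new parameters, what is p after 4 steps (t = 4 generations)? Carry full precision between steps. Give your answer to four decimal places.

0.9175

Balance m(1−p*) = e·p* gives m = e·p*/(1−p*) = 0.057×0.89200/0.10800 = 0.47078.
Starting from p₀ = 0.89200; update p ← p + (dp/dt)·Δt with the new parameters.
step 1: Δp = +0.01780, p = 0.90980
step 2: Δp = +0.00547, p = 0.91527
step 3: Δp = +0.00168, p = 0.91695
step 4: Δp = +0.00052, p = 0.91747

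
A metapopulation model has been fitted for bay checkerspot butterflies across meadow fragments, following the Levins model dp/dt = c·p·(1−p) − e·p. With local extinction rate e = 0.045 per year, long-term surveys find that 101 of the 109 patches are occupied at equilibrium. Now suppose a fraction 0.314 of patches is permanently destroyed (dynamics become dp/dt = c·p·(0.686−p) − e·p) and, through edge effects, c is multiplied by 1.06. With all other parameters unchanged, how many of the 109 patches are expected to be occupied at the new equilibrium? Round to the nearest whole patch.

Observed p* = 101/109 = 0.92661.
Balance c(1−p*) = e gives c = e/(1 − 0.92661) = 0.045/0.07339 = 0.61316.
New p* = 0.686 − e/c = 0.686 − 0.04500/0.64995 = 0.61676.
Expected occupied = 109 × 0.61676 = 67.23 ≈ 67.

67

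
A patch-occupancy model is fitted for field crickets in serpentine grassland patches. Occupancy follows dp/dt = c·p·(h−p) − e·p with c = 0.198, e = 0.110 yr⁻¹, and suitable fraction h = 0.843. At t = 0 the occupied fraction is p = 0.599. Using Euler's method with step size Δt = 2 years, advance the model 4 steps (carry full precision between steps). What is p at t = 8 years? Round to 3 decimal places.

Update rule: p ← p + [c·p·(h−p) − e·p]·Δt with Δt = 2.
p: 0.59900 → 0.52510  (Δp = -0.07390)
p: 0.52510 → 0.47568  (Δp = -0.04942)
p: 0.47568 → 0.44022  (Δp = -0.03546)
p: 0.44022 → 0.41359  (Δp = -0.02663)

0.414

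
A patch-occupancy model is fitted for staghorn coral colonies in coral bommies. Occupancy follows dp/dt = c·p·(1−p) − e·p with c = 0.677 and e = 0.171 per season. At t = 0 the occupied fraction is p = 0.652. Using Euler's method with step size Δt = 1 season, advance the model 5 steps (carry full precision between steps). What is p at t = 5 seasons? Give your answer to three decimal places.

0.744

Update rule: p ← p + [c·p·(1−p) − e·p]·Δt with Δt = 1.
step 1: Δp = +0.04212, p = 0.69412
step 2: Δp = +0.02505, p = 0.71916
step 3: Δp = +0.01376, p = 0.73292
step 4: Δp = +0.00719, p = 0.74011
step 5: Δp = +0.00366, p = 0.74377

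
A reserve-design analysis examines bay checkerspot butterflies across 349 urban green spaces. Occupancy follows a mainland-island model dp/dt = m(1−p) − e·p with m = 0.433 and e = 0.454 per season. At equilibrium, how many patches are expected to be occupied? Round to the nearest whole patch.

p* = m/(m+e) = 0.433/0.8870 = 0.4882.
Expected occupied patches = N × p* = 349 × 0.4882 = 170.37 ≈ 170.

170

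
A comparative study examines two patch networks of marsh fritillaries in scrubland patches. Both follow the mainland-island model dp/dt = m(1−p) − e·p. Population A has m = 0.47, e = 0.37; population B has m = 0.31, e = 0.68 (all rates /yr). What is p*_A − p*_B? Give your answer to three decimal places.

A: p*_A = m/(m+e) = 0.47/0.8400 = 0.5595.
B: p*_B = 0.31/0.9900 = 0.3131.
p*_A − p*_B = 0.5595 − 0.3131 = 0.2464.

0.246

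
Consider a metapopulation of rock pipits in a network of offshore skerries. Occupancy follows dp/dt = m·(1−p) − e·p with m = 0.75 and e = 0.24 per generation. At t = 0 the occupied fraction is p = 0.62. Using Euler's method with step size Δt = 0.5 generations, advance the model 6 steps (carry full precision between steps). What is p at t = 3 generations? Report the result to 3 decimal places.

Update rule: p ← p + [m·(1−p) − e·p]·Δt with Δt = 0.5.
step 1: Δp = +0.06810, p = 0.68810
step 2: Δp = +0.03439, p = 0.72249
step 3: Δp = +0.01737, p = 0.73986
step 4: Δp = +0.00877, p = 0.74863
step 5: Δp = +0.00443, p = 0.75306
step 6: Δp = +0.00224, p = 0.75529

0.755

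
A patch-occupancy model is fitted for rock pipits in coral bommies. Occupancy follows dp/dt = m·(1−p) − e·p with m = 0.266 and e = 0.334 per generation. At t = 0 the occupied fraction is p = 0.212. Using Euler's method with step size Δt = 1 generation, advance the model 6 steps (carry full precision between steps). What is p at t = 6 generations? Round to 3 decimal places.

0.442

Update rule: p ← p + [m·(1−p) − e·p]·Δt with Δt = 1.
step 1: Δp = +0.13880, p = 0.35080
step 2: Δp = +0.05552, p = 0.40632
step 3: Δp = +0.02221, p = 0.42853
step 4: Δp = +0.00888, p = 0.43741
step 5: Δp = +0.00355, p = 0.44096
step 6: Δp = +0.00142, p = 0.44239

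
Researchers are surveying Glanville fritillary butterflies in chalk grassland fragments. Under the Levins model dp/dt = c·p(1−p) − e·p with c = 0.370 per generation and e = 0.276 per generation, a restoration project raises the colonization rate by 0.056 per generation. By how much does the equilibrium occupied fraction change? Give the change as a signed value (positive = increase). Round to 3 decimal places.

Before: p* = 1 − 0.276/0.370 = 0.2541.
After the change, c = 0.426, e = 0.276, so p* = 1 − 0.276/0.426 = 0.3521.
Δp* = 0.3521 − 0.2541 = +0.0981.

0.098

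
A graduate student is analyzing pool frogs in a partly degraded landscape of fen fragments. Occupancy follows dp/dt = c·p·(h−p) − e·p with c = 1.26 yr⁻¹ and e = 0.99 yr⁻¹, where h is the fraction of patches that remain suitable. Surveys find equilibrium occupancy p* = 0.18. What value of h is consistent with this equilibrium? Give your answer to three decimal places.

At equilibrium c(h−p*) = e, so h = p* + e/c.
h = 0.18 + 0.99/1.26 = 0.18 + 0.7857 = 0.9657.

0.966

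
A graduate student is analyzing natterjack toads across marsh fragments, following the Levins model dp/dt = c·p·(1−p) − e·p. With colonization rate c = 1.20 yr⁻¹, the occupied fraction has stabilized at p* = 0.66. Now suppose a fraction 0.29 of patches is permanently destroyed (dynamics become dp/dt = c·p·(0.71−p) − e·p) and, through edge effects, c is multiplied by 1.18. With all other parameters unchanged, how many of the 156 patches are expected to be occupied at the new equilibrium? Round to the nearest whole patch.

Balance c(1−p*) = e gives e = 1.20×(1 − 0.66000) = 0.40800.
New p* = 0.71 − e/c = 0.71 − 0.40800/1.41600 = 0.42186.
Expected occupied = 156 × 0.42186 = 65.81 ≈ 66.

66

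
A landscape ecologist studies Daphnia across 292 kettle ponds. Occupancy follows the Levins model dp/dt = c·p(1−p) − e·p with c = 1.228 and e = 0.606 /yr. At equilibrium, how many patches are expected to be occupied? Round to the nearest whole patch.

148

p* = 1 − e/c = 1 − 0.606/1.228 = 0.5065.
Expected occupied patches = N × p* = 292 × 0.5065 = 147.90 ≈ 148.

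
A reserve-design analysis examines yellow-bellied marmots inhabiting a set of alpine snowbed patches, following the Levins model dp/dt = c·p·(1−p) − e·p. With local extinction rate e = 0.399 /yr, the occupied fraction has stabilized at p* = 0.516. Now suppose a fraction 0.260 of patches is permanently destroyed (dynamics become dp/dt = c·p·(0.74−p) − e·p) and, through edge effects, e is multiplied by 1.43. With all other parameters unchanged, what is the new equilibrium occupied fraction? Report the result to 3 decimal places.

0.048

Balance c(1−p*) = e gives c = e/(1 − 0.51600) = 0.399/0.48400 = 0.82438.
New p* = 0.74 − e/c = 0.74 − 0.57057/0.82438 = 0.04788.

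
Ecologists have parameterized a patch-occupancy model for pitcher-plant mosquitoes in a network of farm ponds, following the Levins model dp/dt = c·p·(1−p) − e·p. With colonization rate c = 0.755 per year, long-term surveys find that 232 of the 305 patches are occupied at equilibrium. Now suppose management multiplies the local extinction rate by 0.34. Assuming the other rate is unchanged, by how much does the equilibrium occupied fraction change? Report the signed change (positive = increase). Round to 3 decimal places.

0.158

Observed p* = 232/305 = 0.76066.
Balance c(1−p*) = e gives e = 0.755×(1 − 0.76066) = 0.18070.
New p* = 1 − e/c = 1 − 0.06144/0.75500 = 0.91862.
Δp* = 0.91862 − 0.76066 = +0.15796.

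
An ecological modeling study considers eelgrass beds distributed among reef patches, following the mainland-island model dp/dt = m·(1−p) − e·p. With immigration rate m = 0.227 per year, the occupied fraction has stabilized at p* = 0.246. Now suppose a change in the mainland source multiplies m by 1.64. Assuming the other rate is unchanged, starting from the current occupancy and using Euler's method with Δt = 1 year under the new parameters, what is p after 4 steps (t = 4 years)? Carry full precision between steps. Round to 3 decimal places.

Balance m(1−p*) = e·p* gives e = m(1−p*)/p* = 0.227×0.75400/0.24600 = 0.69576.
Starting from p₀ = 0.24600; update p ← p + (dp/dt)·Δt with the new parameters.
p: 0.24600 → 0.35554  (Δp = +0.10954)
p: 0.35554 → 0.34809  (Δp = -0.00745)
p: 0.34809 → 0.34859  (Δp = +0.00051)
p: 0.34859 → 0.34856  (Δp = -0.00003)

0.349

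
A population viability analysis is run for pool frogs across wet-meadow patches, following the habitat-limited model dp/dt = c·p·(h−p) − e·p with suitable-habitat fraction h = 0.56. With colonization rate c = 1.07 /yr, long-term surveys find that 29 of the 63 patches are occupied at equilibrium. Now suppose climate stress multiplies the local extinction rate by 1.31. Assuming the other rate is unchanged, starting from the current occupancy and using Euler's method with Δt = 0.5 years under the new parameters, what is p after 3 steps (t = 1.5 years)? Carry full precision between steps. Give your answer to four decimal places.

0.4428

Observed p* = 29/63 = 0.46032.
Balance c(h−p*) = e gives e = 1.07×(0.56 − 0.46032) = 0.10666.
Starting from p₀ = 0.46032; update p ← p + (dp/dt)·Δt with the new parameters.
step 1: Δp = -0.00761, p = 0.45271
step 2: Δp = -0.00564, p = 0.44707
step 3: Δp = -0.00422, p = 0.44284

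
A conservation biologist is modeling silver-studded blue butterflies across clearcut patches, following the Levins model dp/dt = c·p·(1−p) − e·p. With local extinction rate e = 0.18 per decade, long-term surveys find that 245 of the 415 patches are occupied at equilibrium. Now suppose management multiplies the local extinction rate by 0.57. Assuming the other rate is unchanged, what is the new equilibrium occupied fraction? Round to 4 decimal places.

Observed p* = 245/415 = 0.59036.
Balance c(1−p*) = e gives c = e/(1 − 0.59036) = 0.18/0.40964 = 0.43941.
New p* = 1 − e/c = 1 − 0.10260/0.43941 = 0.76651.

0.7665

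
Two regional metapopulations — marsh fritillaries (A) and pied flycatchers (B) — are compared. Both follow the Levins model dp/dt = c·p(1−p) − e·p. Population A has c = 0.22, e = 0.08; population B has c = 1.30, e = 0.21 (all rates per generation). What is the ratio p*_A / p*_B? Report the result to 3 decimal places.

0.759

A: p*_A = 1 − 0.08/0.22 = 0.6364.
B: p*_B = 1 − 0.21/1.30 = 0.8385.
p*_A / p*_B = 0.6364/0.8385 = 0.7590.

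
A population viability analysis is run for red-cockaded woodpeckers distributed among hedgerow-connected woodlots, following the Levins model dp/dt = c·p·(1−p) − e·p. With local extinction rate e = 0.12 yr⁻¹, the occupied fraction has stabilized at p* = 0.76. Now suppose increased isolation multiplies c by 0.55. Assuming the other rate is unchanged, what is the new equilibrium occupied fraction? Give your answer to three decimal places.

0.564

Balance c(1−p*) = e gives c = e/(1 − 0.76000) = 0.12/0.24000 = 0.50000.
New p* = 1 − e/c = 1 − 0.12000/0.27500 = 0.56364.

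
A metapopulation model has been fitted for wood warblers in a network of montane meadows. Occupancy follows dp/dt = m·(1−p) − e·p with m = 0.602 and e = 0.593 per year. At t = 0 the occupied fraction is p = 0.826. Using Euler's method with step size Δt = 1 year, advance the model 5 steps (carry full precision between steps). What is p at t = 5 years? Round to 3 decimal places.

Update rule: p ← p + [m·(1−p) − e·p]·Δt with Δt = 1.
p: 0.82600 → 0.44093  (Δp = -0.38507)
p: 0.44093 → 0.51602  (Δp = +0.07509)
p: 0.51602 → 0.50138  (Δp = -0.01464)
p: 0.50138 → 0.50423  (Δp = +0.00286)
p: 0.50423 → 0.50367  (Δp = -0.00056)

0.504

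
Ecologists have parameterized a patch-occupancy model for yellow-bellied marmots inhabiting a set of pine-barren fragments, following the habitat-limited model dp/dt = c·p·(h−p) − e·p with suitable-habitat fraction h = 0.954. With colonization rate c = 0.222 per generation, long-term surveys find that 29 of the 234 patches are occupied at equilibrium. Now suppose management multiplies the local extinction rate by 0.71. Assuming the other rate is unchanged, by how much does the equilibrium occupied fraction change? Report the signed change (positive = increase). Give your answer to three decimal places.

0.241

Observed p* = 29/234 = 0.12393.
Balance c(h−p*) = e gives e = 0.222×(0.954 − 0.12393) = 0.18428.
New p* = 0.954 − e/c = 0.954 − 0.13084/0.22200 = 0.36463.
Δp* = 0.36463 − 0.12393 = +0.24070.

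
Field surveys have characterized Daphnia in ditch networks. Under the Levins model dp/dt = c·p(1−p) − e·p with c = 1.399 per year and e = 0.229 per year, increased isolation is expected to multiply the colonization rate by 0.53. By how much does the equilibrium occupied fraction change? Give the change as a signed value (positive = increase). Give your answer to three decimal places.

Before: p* = 1 − 0.229/1.399 = 0.8363.
After the change, c = 0.74147, e = 0.229, so p* = 1 − 0.229/0.74147 = 0.6912.
Δp* = 0.6912 − 0.8363 = -0.1452.

-0.145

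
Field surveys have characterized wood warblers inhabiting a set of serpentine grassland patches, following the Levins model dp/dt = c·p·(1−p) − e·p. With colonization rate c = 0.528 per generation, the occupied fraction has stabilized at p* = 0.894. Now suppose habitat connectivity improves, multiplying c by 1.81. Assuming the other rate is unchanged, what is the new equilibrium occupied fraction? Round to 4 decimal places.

Balance c(1−p*) = e gives e = 0.528×(1 − 0.89400) = 0.05597.
New p* = 1 − e/c = 1 − 0.05597/0.95568 = 0.94143.

0.9414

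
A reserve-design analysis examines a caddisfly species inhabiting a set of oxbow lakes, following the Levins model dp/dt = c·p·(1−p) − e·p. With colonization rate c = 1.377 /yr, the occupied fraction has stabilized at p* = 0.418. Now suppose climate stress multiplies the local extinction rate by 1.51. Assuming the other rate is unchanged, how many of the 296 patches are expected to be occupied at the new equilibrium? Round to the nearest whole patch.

Balance c(1−p*) = e gives e = 1.377×(1 − 0.41800) = 0.80141.
New p* = 1 − e/c = 1 − 1.21013/1.37700 = 0.12118.
Expected occupied = 296 × 0.12118 = 35.87 ≈ 36.

36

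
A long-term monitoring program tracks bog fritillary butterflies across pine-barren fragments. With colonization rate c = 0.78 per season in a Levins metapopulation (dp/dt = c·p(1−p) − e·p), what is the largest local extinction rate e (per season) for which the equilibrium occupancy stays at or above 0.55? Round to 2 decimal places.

1 − e/c ≥ 0.55 ⇒ e ≤ c(1 − 0.55) = 0.78 × 0.4500.
e_max = 0.3510.

0.35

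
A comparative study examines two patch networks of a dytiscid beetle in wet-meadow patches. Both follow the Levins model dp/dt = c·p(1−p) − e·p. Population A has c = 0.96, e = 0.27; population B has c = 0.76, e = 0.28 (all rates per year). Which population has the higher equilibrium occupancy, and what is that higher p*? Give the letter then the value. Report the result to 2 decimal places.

A: p*_A = 1 − 0.27/0.96 = 0.7188.
B: p*_B = 1 − 0.28/0.76 = 0.6316.
A is higher at 0.7188.

A, 0.72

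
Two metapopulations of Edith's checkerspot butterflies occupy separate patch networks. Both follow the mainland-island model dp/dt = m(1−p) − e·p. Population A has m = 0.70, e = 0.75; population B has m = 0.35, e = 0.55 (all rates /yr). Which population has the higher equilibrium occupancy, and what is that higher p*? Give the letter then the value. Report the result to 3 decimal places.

A: p*_A = m/(m+e) = 0.70/1.4500 = 0.4828.
B: p*_B = 0.35/0.9000 = 0.3889.
A is higher at 0.4828.

A, 0.483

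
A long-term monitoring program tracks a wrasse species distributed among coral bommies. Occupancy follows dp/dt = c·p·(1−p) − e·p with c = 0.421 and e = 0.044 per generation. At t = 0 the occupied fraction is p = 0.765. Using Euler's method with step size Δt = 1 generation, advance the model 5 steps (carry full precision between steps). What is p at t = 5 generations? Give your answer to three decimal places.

0.880

Update rule: p ← p + [c·p·(1−p) − e·p]·Δt with Δt = 1.
  1  |  dp/dt·Δt = +0.042025  |  p_1 = 0.807025
  2  |  dp/dt·Δt = +0.030056  |  p_2 = 0.837081
  3  |  dp/dt·Δt = +0.020583  |  p_3 = 0.857664
  4  |  dp/dt·Δt = +0.013657  |  p_4 = 0.871321
  5  |  dp/dt·Δt = +0.008865  |  p_5 = 0.880186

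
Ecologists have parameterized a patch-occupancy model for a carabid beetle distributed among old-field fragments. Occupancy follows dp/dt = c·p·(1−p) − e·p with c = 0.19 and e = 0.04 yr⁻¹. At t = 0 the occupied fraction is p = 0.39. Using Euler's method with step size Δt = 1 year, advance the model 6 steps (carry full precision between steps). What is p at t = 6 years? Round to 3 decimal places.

Update rule: p ← p + [c·p·(1−p) − e·p]·Δt with Δt = 1.
  1  |  dp/dt·Δt = +0.029601  |  p_1 = 0.419601
  2  |  dp/dt·Δt = +0.029488  |  p_2 = 0.449089
  3  |  dp/dt·Δt = +0.029044  |  p_3 = 0.478133
  4  |  dp/dt·Δt = +0.028284  |  p_4 = 0.506417
  5  |  dp/dt·Δt = +0.027236  |  p_5 = 0.533652
  6  |  dp/dt·Δt = +0.025939  |  p_6 = 0.559591

0.560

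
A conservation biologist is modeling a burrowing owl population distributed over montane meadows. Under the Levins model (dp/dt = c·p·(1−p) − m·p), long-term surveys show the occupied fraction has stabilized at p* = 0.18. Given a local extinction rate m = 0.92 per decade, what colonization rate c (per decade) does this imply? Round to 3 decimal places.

At equilibrium c(1−p*) = m, so c = m/(1−p*).
c = 0.92/(1 − 0.18) = 0.92/0.8200 = 1.1220.

1.122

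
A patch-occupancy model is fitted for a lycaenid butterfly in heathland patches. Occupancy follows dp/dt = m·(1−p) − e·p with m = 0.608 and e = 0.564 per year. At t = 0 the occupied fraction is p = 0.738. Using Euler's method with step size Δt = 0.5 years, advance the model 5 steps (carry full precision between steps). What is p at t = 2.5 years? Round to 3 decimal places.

0.521

Update rule: p ← p + [m·(1−p) − e·p]·Δt with Δt = 0.5.
step 1: Δp = -0.12847, p = 0.60953
step 2: Δp = -0.05319, p = 0.55635
step 3: Δp = -0.02202, p = 0.53433
step 4: Δp = -0.00912, p = 0.52521
step 5: Δp = -0.00377, p = 0.52144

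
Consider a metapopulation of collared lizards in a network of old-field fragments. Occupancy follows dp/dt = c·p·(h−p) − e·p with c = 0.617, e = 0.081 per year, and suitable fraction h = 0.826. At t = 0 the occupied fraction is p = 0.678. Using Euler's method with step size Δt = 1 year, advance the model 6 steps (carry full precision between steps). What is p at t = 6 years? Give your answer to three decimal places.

Update rule: p ← p + [c·p·(h−p) − e·p]·Δt with Δt = 1.
  1  |  dp/dt·Δt = +0.006994  |  p_1 = 0.684994
  2  |  dp/dt·Δt = +0.004110  |  p_2 = 0.689105
  3  |  dp/dt·Δt = +0.002387  |  p_3 = 0.691492
  4  |  dp/dt·Δt = +0.001377  |  p_4 = 0.692869
  5  |  dp/dt·Δt = +0.000791  |  p_5 = 0.693660
  6  |  dp/dt·Δt = +0.000453  |  p_6 = 0.694114

0.694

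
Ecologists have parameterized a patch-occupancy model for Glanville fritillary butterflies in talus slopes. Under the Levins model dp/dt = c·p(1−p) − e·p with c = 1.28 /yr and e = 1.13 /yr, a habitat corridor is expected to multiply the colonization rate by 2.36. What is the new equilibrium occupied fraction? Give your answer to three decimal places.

Before: p* = 1 − 1.13/1.28 = 0.1172.
After the change, c = 3.0208, e = 1.13, so p* = 1 − 1.13/3.0208 = 0.6259.

0.626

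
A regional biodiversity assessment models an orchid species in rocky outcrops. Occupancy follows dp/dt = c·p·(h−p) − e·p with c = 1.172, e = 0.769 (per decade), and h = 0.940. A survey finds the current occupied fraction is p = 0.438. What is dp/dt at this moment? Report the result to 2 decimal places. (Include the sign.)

Colonization term: c·p·(h−p) = 1.172×0.438×0.5020 = 0.25769.
Extinction term: e·p = 0.33682.
dp/dt = 0.25769 − 0.33682 = -0.07913.

-0.08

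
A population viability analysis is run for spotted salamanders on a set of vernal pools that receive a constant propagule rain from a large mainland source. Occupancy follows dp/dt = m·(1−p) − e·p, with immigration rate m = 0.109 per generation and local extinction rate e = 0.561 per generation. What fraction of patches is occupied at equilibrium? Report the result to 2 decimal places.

0.16

Setting dp/dt = 0: m − m·p* = e·p*, so m = (m+e)·p*.
p* = m/(m+e) = 0.109/(0.109+0.561) = 0.109/0.6700 = 0.1627.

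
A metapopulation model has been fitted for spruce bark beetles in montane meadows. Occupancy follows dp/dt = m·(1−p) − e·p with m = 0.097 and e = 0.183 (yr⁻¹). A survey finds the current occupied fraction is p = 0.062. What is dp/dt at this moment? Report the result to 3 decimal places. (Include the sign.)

Colonization term: m·(1−p) = 0.097×0.9380 = 0.09099.
Extinction term: e·p = 0.01135.
dp/dt = 0.09099 − 0.01135 = 0.07964.

0.080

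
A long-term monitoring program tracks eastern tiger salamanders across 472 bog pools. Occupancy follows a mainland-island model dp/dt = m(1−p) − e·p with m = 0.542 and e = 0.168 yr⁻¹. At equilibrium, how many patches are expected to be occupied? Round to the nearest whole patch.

p* = m/(m+e) = 0.542/0.7100 = 0.7634.
Expected occupied patches = N × p* = 472 × 0.7634 = 360.32 ≈ 360.

360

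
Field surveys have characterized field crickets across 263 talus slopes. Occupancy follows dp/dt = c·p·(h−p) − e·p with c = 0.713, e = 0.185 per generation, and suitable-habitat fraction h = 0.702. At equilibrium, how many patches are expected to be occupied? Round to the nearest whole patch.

p* = h − e/c = 0.702 − 0.2595 = 0.4425.
Expected occupied patches = N × p* = 263 × 0.4425 = 116.39 ≈ 116.

116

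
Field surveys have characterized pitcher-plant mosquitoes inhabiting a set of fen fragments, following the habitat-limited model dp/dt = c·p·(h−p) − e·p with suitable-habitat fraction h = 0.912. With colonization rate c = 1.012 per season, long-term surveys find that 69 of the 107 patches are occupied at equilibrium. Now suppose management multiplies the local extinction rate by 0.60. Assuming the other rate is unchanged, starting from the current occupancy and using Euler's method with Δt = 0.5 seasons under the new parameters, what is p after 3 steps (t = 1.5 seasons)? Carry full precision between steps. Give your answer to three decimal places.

Observed p* = 69/107 = 0.64486.
Balance c(h−p*) = e gives e = 1.012×(0.912 − 0.64486) = 0.27035.
Starting from p₀ = 0.64486; update p ← p + (dp/dt)·Δt with the new parameters.
step 1: Δp = +0.03487, p = 0.67973
step 2: Δp = +0.02476, p = 0.70449
step 3: Δp = +0.01684, p = 0.72132

0.721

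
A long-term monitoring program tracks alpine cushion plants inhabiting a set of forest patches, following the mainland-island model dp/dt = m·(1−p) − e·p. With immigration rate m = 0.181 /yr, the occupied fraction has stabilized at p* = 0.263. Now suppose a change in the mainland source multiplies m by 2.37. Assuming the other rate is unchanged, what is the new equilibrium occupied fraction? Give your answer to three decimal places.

Balance m(1−p*) = e·p* gives e = m(1−p*)/p* = 0.181×0.73700/0.26300 = 0.50721.
New p* = m/(m+e) = 0.42897/(0.42897+0.50721) = 0.45821.

0.458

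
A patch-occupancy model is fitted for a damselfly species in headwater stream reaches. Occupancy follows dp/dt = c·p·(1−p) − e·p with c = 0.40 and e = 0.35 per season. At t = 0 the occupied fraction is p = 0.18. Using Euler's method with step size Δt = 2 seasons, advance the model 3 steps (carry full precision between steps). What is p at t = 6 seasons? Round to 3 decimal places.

Update rule: p ← p + [c·p·(1−p) − e·p]·Δt with Δt = 2.
step 1: Δp = -0.00792, p = 0.17208
step 2: Δp = -0.00648, p = 0.16560
step 3: Δp = -0.00538, p = 0.16022

0.160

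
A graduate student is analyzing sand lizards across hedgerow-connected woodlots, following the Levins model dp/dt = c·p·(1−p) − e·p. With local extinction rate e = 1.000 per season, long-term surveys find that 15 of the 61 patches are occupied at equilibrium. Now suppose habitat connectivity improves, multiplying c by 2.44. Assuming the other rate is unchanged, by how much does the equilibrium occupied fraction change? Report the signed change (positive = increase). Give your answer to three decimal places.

0.445

Observed p* = 15/61 = 0.24590.
Balance c(1−p*) = e gives c = e/(1 − 0.24590) = 1.000/0.75410 = 1.32608.
New p* = 1 − e/c = 1 − 1.00000/3.23564 = 0.69094.
Δp* = 0.69094 − 0.24590 = +0.44504.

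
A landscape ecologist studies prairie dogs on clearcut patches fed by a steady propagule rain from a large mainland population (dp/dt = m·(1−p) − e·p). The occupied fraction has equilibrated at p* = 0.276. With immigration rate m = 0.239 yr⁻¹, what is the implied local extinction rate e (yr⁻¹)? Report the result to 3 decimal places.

At equilibrium m(1−p*) = e·p*, so e = m(1−p*)/p*.
e = 0.239 × 0.7240 / 0.276 = 0.6269.

0.627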